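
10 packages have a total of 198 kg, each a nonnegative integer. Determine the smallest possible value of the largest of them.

The average is 198/10 > 19, so not all 10 can be 19 or less; the largest is ≥ 20.
Achievable: 8 of them at 20 and 2 at 19 total 198.

20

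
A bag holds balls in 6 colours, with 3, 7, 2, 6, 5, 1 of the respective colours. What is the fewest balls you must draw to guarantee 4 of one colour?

In the worst case you take as many as possible of each colour without reaching 4: 3 + 3 + 2 + 3 + 3 + 1 = 15.
The next one must give 4 of some colour, so 15 + 1 = 16.

16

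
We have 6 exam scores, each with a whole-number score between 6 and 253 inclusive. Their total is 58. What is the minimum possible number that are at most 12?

Let j be the number exceeding 12. Then the total is ≥ 13·j + 6·(6 − j) = 36 + 7j.
So 7j ≤ 22 and j ≤ 3; hence at least 6 − 3 = 3 are ≤ 12.
Exactly 3 works: 3 values at 6 and 3 at 13 total 57; raise one of the low values by 1 (still ≤ 12) to hit 58.

3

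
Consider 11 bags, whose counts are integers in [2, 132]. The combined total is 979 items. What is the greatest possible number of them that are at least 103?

9

Suppose k of them are at least 103. Those contribute at least 103 each and the other 11 − k at least 2 each.
So the total is at least 103k + 2(11 − k) = 22 + 101k. This must be ≤ 979, giving k ≤ 9.
k = 9 is achieved by 9 values at 103 and 2 at 2, total 931; add 48 to one value (staying below 103) to reach 979.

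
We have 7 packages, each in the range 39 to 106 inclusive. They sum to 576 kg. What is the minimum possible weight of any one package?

To make one package as small as possible, make the other 6 as large as possible.
The other 6 can take up 6 × 106 = 636 ≥ 576 − 39, so one package can sit at its floor of 39.
Achievable: one at 39 and the other 6 totalling 537, which fits since 6 × 39 ≤ 537 ≤ 6 × 106.

39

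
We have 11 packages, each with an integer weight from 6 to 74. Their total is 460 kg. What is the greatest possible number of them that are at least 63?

With k values at 63 or above and the rest at least 6, the sum is at least 66 + 57k.
Since the sum is 460, we need 57k ≤ 394, i.e. k ≤ 6.
k = 6 is achieved by 6 values at 63 and 5 at 6, total 408; add 52 to one value (staying below 63) to reach 460.

6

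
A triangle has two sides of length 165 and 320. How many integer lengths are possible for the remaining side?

329

The triangle inequality gives |165 − 320| < c < 165 + 320, i.e. 155 < c < 485.
So c can be any integer from 156 to 484: 329 values.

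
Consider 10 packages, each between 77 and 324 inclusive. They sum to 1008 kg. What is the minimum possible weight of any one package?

Minimizing one value means maximizing the remaining 9.
The other 9 can take up 9 × 324 = 2916 ≥ 1008 − 77, so one package can sit at its floor of 77.
Achievable: one at 77 and the other 9 totalling 931, which fits since 9 × 77 ≤ 931 ≤ 9 × 324.

77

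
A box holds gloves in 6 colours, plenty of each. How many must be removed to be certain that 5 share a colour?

You could draw 4 of every colour without reaching 5 of any — 24 in all.
One more forces 5 of some colour, so 24 + 1 = 25.

25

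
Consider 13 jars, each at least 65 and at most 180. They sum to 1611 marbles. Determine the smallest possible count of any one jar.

Minimizing one value means maximizing the remaining 12.
The other 12 can take up 12 × 180 = 2160 ≥ 1611 − 65, so one jar can sit at its floor of 65.
Achievable: one at 65 and the other 12 totalling 1546, which fits since 12 × 65 ≤ 1546 ≤ 12 × 180.

65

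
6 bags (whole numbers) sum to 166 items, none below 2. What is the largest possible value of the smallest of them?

The average is 166/6 < 28, so some value is ≤ 27.
Achievable: 2 of them at 27 and 4 at 28 total 166.

27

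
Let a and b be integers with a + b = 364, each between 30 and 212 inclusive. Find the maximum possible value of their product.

For a fixed sum, the product ab is largest when a and b are as close as possible.
Taking a = 182 and b = 182 (both in [30, 212]) gives ab = 33124.

33124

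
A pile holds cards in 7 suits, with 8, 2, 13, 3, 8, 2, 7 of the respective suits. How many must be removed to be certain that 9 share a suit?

39

In the worst case you take as many as possible of each suit without reaching 9: 8 + 2 + 8 + 3 + 8 + 2 + 7 = 38.
The next one must give 9 of some suit, so 38 + 1 = 39.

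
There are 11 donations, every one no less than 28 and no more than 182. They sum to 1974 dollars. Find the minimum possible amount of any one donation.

Minimizing one value means maximizing the remaining 10.
The other 10 contribute at most 10 × 182 = 1820, leaving at least 1974 − 1820 = 154.
Since 154 ≥ 28, this is achievable: one at 154 and 10 at 182.

154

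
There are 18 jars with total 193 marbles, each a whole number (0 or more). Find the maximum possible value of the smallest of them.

10

The average is 193/18 < 11, so some value is ≤ 10.
Taking 5 copies of 10 and 13 copies of 11 gives exactly 193, so 10 is attained.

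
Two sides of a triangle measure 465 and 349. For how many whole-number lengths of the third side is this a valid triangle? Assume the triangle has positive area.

The triangle inequality gives |465 − 349| < c < 465 + 349, i.e. 116 < c < 814.
So c can be any integer from 117 to 813: 697 values.

697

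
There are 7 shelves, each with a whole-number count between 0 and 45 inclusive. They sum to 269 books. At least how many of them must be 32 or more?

Suppose at most 7 − j of them reach 32; then j values are ≤ 31 and the rest ≤ 45.
The total is then ≤ 31·j + 45·(7 − j) = 315 − 14j. For this to be ≥ 269 we need j ≤ 3, so at least 7 − 3 = 4 must reach 32.
Exactly 4 works: 4 values at 45 and 3 at 31 total 273; lower one of the high values by 4 (still ≥ 32) to hit 269.

4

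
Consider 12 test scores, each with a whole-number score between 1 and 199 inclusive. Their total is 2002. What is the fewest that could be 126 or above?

7

If only k of them are at least 126, the other 12 − k are at most 125, so the total is at most k·199 + (12 − k)·125.
This must reach 2002, so k·199 + (12 − k)·125 ≥ 2002, giving k ≥ 7.
Exactly 7 works: 7 values at 199 and 5 at 125 total 2018; lower one of the high values by 16 (still ≥ 126) to hit 2002.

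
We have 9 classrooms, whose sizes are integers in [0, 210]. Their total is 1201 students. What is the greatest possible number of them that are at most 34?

Suppose k of them are at most 34. Those contribute at most 34 each and the rest at most 210 each.
So the total is at most 34k + 210(9 − k) = 1890 − 176k. This must still be ≥ 1201, so k ≤ 3.
k = 3 is achieved by 3 values at 34 and 6 at 210, total 1362; lower one of the 210's by 161 (still > 34) to reach 1201.

3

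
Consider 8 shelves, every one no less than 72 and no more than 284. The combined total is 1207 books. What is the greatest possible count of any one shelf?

284

Maximizing one value means minimizing the remaining 7.
The other 7 contribute at least 7 × 72 = 504, leaving at most 1207 − 504 = 703.
But each shelf is capped at 284, so the maximum is 284.
Achievable: one at 284 and the other 7 totalling 923, which fits since 7 × 72 ≤ 923 ≤ 7 × 284.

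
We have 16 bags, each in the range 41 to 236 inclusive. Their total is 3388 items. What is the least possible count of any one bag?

41

Minimizing one value means maximizing the remaining 15.
The other 15 can take up 15 × 236 = 3540 ≥ 3388 − 41, so one bag can sit at its floor of 41.
Achievable: one at 41 and the other 15 totalling 3347, which fits since 15 × 41 ≤ 3347 ≤ 15 × 236.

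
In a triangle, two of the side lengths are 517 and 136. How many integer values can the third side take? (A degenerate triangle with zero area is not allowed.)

271

The triangle inequality gives |517 − 136| < c < 517 + 136, i.e. 381 < c < 653.
So c can be any integer from 382 to 652: 271 values.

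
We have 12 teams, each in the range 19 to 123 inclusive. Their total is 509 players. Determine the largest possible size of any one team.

123

To make one team as large as possible, make the other 11 as small as possible.
The other 11 contribute at least 11 × 19 = 209, leaving at most 509 − 209 = 300.
But each team is capped at 123, so the maximum is 123.
Achievable: one at 123 and the other 11 totalling 386, which fits since 11 × 19 ≤ 386 ≤ 11 × 123.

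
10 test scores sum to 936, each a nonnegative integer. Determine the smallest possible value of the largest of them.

Some value must be at least ⌈936/10⌉ = 94, since 10 × 93 = 930 < 936.
Equality holds with 6 values of 94 and 4 values of 93.

94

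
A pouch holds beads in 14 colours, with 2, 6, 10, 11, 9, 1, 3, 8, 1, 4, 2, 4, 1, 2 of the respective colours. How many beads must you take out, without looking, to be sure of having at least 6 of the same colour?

46

In the worst case you take as many as possible of each colour without reaching 6: 2 + 5 + 5 + 5 + 5 + 1 + 3 + 5 + 1 + 4 + 2 + 4 + 1 + 2 = 45.
The next one must give 6 of some colour, so 45 + 1 = 46.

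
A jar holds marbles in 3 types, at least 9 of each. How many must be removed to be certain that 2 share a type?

4

In the worst case you draw 1 of each of the 3 types: 3 × 1 = 3.
One more forces 2 of some type, so 3 + 1 = 4.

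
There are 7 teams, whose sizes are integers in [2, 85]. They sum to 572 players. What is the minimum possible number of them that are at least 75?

5

Suppose at most 7 − j of them reach 75; then j values are ≤ 74 and the rest ≤ 85.
The total is then ≤ 74·j + 85·(7 − j) = 595 − 11j. For this to be ≥ 572 we need j ≤ 2, so at least 7 − 2 = 5 must reach 75.
Exactly 5 works: 5 values at 85 and 2 at 74 total 573; lower one of the high values by 1 (still ≥ 75) to hit 572.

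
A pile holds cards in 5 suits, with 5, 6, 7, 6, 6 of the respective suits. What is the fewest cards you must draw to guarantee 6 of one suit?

26

In the worst case you take as many as possible of each suit without reaching 6: 5 + 5 + 5 + 5 + 5 = 25.
The next one must give 6 of some suit, so 25 + 1 = 26.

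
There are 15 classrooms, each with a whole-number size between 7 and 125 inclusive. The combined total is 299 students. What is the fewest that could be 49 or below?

11

Each value above 49 is at least 50, contributing at least 50 − 7 = 43 above the floor 7.
The sum exceeds the floor total 105 by 194, so at most ⌊194/43⌋ = 4 exceed 49, and at least 11 are ≤ 49.
Exactly 11 works: 11 values at 7 and 4 at 50 total 277; raise one of the low values by 22 (still ≤ 49) to hit 299.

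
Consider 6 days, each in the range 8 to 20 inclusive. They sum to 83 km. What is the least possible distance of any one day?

To make one day as small as possible, make the other 5 as large as possible.
The other 5 can take up 5 × 20 = 100 ≥ 83 − 8, so one day can sit at its floor of 8.
Achievable: one at 8 and the other 5 totalling 75, which fits since 5 × 8 ≤ 75 ≤ 5 × 20.

8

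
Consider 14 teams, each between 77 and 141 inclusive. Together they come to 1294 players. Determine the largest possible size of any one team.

141

Maximizing one value means minimizing the remaining 13.
The other 13 contribute at least 13 × 77 = 1001, leaving at most 1294 − 1001 = 293.
But each team is capped at 141, so the maximum is 141.
Achievable: one at 141 and the other 13 totalling 1153, which fits since 13 × 77 ≤ 1153 ≤ 13 × 141.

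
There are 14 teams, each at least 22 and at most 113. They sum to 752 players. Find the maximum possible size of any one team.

113

Maximizing one value means minimizing the remaining 13.
The other 13 contribute at least 13 × 22 = 286, leaving at most 752 − 286 = 466.
But each team is capped at 113, so the maximum is 113.
Achievable: one at 113 and the other 13 totalling 639, which fits since 13 × 22 ≤ 639 ≤ 13 × 113.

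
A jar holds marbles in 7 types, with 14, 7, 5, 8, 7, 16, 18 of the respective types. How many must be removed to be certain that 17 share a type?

In the worst case you take as many as possible of each type without reaching 17: 14 + 7 + 5 + 8 + 7 + 16 + 16 = 73.
The next one must give 17 of some type, so 73 + 1 = 74.

74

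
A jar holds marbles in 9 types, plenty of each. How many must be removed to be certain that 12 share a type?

100

In the worst case you draw 11 of each of the 9 types: 9 × 11 = 99.
One more forces 12 of some type, so 99 + 1 = 100.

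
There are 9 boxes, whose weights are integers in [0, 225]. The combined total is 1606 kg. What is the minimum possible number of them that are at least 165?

Each value short of 165 is at most 164, costing at least 225 − 164 = 61 against the maximum total of 2025.
We can afford to lose at most 2025 − 1606 = 419, so at most ⌊419/61⌋ = 6 fall short, and at least 3 are ≥ 165.
Exactly 3 works: 3 values at 225 and 6 at 164 total 1659; lower one of the high values by 53 (still ≥ 165) to hit 1606.

3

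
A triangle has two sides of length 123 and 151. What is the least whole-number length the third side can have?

29

The third side must exceed |123 − 151| = 28.
The smallest integer above 28 is 29.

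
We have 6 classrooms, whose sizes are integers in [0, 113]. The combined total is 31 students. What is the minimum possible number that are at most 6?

2

If only k of them are at most 6, the other 6 − k are at least 7, so the total is at least (6 − k)·7 + k·0.
This is ≤ 31, so (6 − k)·7 + 0k ≤ 31, which gives k ≥ 2.
Exactly 2 works: 2 values at 0 and 4 at 7 total 28; raise one of the low values by 3 (still ≤ 6) to hit 31.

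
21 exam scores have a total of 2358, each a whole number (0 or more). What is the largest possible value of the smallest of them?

112

The average is 2358/21 < 113, so some value is ≤ 112.
Equality holds with 15 values of 112 and 6 values of 113.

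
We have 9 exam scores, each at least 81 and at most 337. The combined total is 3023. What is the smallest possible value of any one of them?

327

Minimizing one value means maximizing the remaining 8.
The other 8 contribute at most 8 × 337 = 2696, leaving at least 3023 − 2696 = 327.
Since 327 ≥ 81, this is achievable: one at 327 and 8 at 337.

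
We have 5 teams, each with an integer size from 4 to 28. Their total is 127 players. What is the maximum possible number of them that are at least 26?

With k values at 26 or above and the rest at least 4, the sum is at least 20 + 22k.
Since the sum is 127, we need 22k ≤ 107, i.e. k ≤ 4.
k = 4 is achieved by 4 values at 26 and 1 at 4, total 108; add 19 to one value (staying below 26) to reach 127.

4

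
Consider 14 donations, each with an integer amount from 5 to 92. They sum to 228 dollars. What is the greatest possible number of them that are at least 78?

Suppose k of them are at least 78. Those contribute at least 78 each and the other 14 − k at least 5 each.
So the total is at least 78k + 5(14 − k) = 70 + 73k. This must be ≤ 228, giving k ≤ 2.
k = 2 is achieved by 2 values at 78 and 12 at 5, total 216; add 12 to one value (staying below 78) to reach 228.

2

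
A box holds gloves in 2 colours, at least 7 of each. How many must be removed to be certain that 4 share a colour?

7

You could draw 3 of every colour without reaching 4 of any — 6 in all.
One more forces 4 of some colour, so 6 + 1 = 7.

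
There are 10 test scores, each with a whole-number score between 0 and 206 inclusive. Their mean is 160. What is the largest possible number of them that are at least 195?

The total is 10 × 160 = 1600.
With k values at 195 or above and the rest at least 0, the sum is at least 0 + 195k.
Since the sum is 1600, we need 195k ≤ 1600, i.e. k ≤ 8.
k = 8 is achieved by 8 values at 195 and 2 at 0, total 1560; add 40 to one value (staying below 195) to reach 1600.

8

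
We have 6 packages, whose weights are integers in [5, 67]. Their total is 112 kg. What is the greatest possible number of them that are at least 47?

1

With k values at 47 or above and the rest at least 5, the sum is at least 30 + 42k.
Since the sum is 112, we need 42k ≤ 82, i.e. k ≤ 1.
k = 1 is achieved by 1 value at 47 and 5 at 5, total 72; add 40 to one value (staying below 47) to reach 112.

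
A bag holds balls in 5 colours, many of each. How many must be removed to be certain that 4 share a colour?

You could draw 3 of every colour without reaching 4 of any — 15 in all.
One more forces 4 of some colour, so 15 + 1 = 16.

16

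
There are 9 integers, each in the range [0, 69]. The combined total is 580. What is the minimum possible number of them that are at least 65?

1

Each value short of 65 is at most 64, costing at least 69 − 64 = 5 against the maximum total of 621.
We can afford to lose at most 621 − 580 = 41, so at most ⌊41/5⌋ = 8 fall short, and at least 1 are ≥ 65.
Exactly 1 works: 1 value at 69 and 8 at 64 total 581; lower one of the high values by 1 (still ≥ 65) to hit 580.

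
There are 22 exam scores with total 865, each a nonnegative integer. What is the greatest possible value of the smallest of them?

The average is 865/22 < 40, so some value is ≤ 39.
Achievable: 15 of them at 39 and 7 at 40 total 865.

39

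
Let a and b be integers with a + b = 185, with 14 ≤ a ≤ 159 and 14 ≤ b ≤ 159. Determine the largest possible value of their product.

For a fixed sum, the product ab is largest when a and b are as close as possible.
Taking a = 92 and b = 93 (both in [14, 159]) gives ab = 8556.

8556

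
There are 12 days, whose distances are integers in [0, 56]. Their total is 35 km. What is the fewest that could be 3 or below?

If only k of them are at most 3, the other 12 − k are at least 4, so the total is at least (12 − k)·4 + k·0.
This is ≤ 35, so (12 − k)·4 + 0k ≤ 35, which gives k ≥ 4.
Exactly 4 works: 4 values at 0 and 8 at 4 total 32; raise one of the low values by 3 (still ≤ 3) to hit 35.

4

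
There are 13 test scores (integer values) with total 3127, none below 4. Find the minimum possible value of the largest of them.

The average is 3127/13 > 240, so not all 13 can be 240 or less; the largest is ≥ 241.
Achievable: 7 of them at 241 and 6 at 240 total 3127.

241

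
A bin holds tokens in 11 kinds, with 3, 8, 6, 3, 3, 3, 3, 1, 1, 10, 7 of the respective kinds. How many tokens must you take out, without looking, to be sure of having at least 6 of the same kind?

In the worst case you take as many as possible of each kind without reaching 6: 3 + 5 + 5 + 3 + 3 + 3 + 3 + 1 + 1 + 5 + 5 = 37.
The next one must give 6 of some kind, so 37 + 1 = 38.

38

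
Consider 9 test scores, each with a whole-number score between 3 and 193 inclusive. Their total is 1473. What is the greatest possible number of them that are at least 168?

8

Suppose k of them are at least 168. Those contribute at least 168 each and the other 9 − k at least 3 each.
So the total is at least 168k + 3(9 − k) = 27 + 165k. This must be ≤ 1473, giving k ≤ 8.
k = 8 is achieved by 8 values at 168 and 1 at 3, total 1347; add 126 to one value (staying below 168) to reach 1473.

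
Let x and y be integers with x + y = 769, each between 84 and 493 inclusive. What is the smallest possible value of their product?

Since x + y is fixed, pushing one of them to its bound minimizes the product.
At the endpoint x = 276, y = 769 − 276 = 493, so xy = 276 × 493 = 136068.

136068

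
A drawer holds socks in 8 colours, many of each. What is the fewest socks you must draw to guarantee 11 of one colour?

81

You could draw 10 of every colour without reaching 11 of any — 80 in all.
One more forces 11 of some colour, so 80 + 1 = 81.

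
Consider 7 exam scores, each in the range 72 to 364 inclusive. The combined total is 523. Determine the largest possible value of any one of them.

91

Maximizing one value means minimizing the remaining 6.
The other 6 contribute at least 6 × 72 = 432, leaving at most 523 − 432 = 91.
Since 91 ≤ 364, this is achievable: one at 91 and 6 at 72.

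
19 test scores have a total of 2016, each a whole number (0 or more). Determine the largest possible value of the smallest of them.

The average is 2016/19 < 107, so some value is ≤ 106.
Achievable: 17 of them at 106 and 2 at 107 total 2016.

106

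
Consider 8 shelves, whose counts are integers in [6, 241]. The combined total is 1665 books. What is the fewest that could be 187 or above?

Suppose at most 8 − j of them reach 187; then j values are ≤ 186 and the rest ≤ 241.
The total is then ≤ 186·j + 241·(8 − j) = 1928 − 55j. For this to be ≥ 1665 we need j ≤ 4, so at least 8 − 4 = 4 must reach 187.
Exactly 4 works: 4 values at 241 and 4 at 186 total 1708; lower one of the high values by 43 (still ≥ 187) to hit 1665.

4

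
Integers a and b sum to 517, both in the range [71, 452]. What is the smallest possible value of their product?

For a fixed sum, ab is smallest when a and b are as far apart as possible.
The extreme feasible split is a = 71, b = 446, giving ab = 31666.

31666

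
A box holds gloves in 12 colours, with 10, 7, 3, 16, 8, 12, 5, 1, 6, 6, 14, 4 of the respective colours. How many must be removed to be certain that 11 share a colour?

81

In the worst case you take as many as possible of each colour without reaching 11: 10 + 7 + 3 + 10 + 8 + 10 + 5 + 1 + 6 + 6 + 10 + 4 = 80.
The next one must give 11 of some colour, so 80 + 1 = 81.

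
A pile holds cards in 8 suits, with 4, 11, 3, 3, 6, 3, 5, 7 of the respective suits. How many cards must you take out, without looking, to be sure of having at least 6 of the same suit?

34

In the worst case you take as many as possible of each suit without reaching 6: 4 + 5 + 3 + 3 + 5 + 3 + 5 + 5 = 33.
The next one must give 6 of some suit, so 33 + 1 = 34.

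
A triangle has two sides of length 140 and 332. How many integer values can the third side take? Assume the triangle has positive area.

The triangle inequality gives |140 − 332| < c < 140 + 332, i.e. 192 < c < 472.
So c can be any integer from 193 to 471: 279 values.

279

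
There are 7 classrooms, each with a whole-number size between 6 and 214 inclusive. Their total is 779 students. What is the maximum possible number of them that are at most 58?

Each value at 58 or below falls at least 214 − 58 = 156 short of the ceiling 214.
The ceiling total is 7 × 214 = 1498, and we need 779, so at most ⌊(1498 − 779)/156⌋ = 4 can be that low.
k = 4 is achieved by 4 values at 58 and 3 at 214, total 874; lower one of the 214's by 95 (still > 58) to reach 779.

4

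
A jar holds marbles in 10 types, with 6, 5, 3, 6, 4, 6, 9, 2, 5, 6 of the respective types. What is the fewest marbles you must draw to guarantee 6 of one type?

45

In the worst case you take as many as possible of each type without reaching 6: 5 + 5 + 3 + 5 + 4 + 5 + 5 + 2 + 5 + 5 = 44.
The next one must give 6 of some type, so 44 + 1 = 45.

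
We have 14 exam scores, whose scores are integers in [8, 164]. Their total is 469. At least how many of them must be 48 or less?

6

Each value above 48 is at least 49, contributing at least 49 − 8 = 41 above the floor 8.
The sum exceeds the floor total 112 by 357, so at most ⌊357/41⌋ = 8 exceed 48, and at least 6 are ≤ 48.
Exactly 6 works: 6 values at 8 and 8 at 49 total 440; raise one of the low values by 29 (still ≤ 48) to hit 469.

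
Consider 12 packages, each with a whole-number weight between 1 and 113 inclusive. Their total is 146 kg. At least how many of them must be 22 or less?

6

Let j be the number exceeding 22. Then the total is ≥ 23·j + 1·(12 − j) = 12 + 22j.
So 22j ≤ 134 and j ≤ 6; hence at least 12 − 6 = 6 are ≤ 22.
Exactly 6 works: 6 values at 1 and 6 at 23 total 144; raise one of the low values by 2 (still ≤ 22) to hit 146.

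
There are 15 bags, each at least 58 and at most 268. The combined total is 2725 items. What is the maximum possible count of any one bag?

268

To make one bag as large as possible, make the other 14 as small as possible.
The other 14 contribute at least 14 × 58 = 812, leaving at most 2725 − 812 = 1913.
But each bag is capped at 268, so the maximum is 268.
Achievable: one at 268 and the other 14 totalling 2457, which fits since 14 × 58 ≤ 2457 ≤ 14 × 268.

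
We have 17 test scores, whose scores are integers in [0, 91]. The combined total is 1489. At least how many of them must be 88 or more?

3

Suppose at most 17 − j of them reach 88; then j values are ≤ 87 and the rest ≤ 91.
The total is then ≤ 87·j + 91·(17 − j) = 1547 − 4j. For this to be ≥ 1489 we need j ≤ 14, so at least 17 − 14 = 3 must reach 88.
Exactly 3 works: 3 values at 91 and 14 at 87 total 1491; lower one of the high values by 2 (still ≥ 88) to hit 1489.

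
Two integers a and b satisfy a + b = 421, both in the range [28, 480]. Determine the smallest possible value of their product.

For a fixed sum, ab is smallest when a and b are as far apart as possible.
The extreme feasible split is a = 28, b = 393, giving ab = 11004.

11004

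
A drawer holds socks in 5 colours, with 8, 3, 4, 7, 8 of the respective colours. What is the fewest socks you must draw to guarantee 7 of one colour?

In the worst case you take as many as possible of each colour without reaching 7: 6 + 3 + 4 + 6 + 6 = 25.
The next one must give 7 of some colour, so 25 + 1 = 26.

26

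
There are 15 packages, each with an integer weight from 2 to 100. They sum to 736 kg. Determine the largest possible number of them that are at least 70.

With k values at 70 or above and the rest at least 2, the sum is at least 30 + 68k.
Since the sum is 736, we need 68k ≤ 706, i.e. k ≤ 10.
k = 10 is achieved by 10 values at 70 and 5 at 2, total 710; add 26 to one value (staying below 70) to reach 736.

10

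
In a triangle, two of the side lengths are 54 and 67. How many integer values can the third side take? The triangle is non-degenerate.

The triangle inequality gives |54 − 67| < c < 54 + 67, i.e. 13 < c < 121.
So c can be any integer from 14 to 120: 107 values.

107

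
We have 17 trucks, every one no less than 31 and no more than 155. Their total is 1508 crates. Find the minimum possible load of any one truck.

31

To make one truck as small as possible, make the other 16 as large as possible.
The other 16 can take up 16 × 155 = 2480 ≥ 1508 − 31, so one truck can sit at its floor of 31.
Achievable: one at 31 and the other 16 totalling 1477, which fits since 16 × 31 ≤ 1477 ≤ 16 × 155.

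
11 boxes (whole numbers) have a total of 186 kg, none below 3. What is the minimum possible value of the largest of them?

17

The average is 186/11 > 16, so not all 11 can be 16 or less; the largest is ≥ 17.
Taking 1 copy of 16 and 10 copies of 17 gives exactly 186, so 17 is attained.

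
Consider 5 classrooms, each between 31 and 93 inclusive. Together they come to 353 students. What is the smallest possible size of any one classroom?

31

Minimizing one value means maximizing the remaining 4.
The other 4 can take up 4 × 93 = 372 ≥ 353 − 31, so one classroom can sit at its floor of 31.
Achievable: one at 31 and the other 4 totalling 322, which fits since 4 × 31 ≤ 322 ≤ 4 × 93.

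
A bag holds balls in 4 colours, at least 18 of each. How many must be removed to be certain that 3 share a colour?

You could draw 2 of every colour without reaching 3 of any — 8 in all.
One more forces 3 of some colour, so 8 + 1 = 9.

9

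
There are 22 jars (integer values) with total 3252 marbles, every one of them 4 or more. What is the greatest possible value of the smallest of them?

The 22 values sum to 3252, so their minimum is at most ⌊3252/22⌋ = 147.
Equality holds with 4 values of 147 and 18 values of 148.

147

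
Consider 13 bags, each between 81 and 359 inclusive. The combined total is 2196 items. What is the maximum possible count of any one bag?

To make one bag as large as possible, make the other 12 as small as possible.
The other 12 contribute at least 12 × 81 = 972, leaving at most 2196 − 972 = 1224.
But each bag is capped at 359, so the maximum is 359.
Achievable: one at 359 and the other 12 totalling 1837, which fits since 12 × 81 ≤ 1837 ≤ 12 × 359.

359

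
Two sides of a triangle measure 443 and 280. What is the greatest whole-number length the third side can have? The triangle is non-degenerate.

722

The third side must be less than 443 + 280 = 723.
The largest integer below 723 is 722.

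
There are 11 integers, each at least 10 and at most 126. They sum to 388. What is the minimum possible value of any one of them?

Minimizing one value means maximizing the remaining 10.
The other 10 can take up 10 × 126 = 1260 ≥ 388 − 10, so one integer can sit at its floor of 10.
Achievable: one at 10 and the other 10 totalling 378, which fits since 10 × 10 ≤ 378 ≤ 10 × 126.

10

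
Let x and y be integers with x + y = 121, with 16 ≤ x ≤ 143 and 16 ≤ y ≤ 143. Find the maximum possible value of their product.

3660

For a fixed sum, the product xy is largest when x and y are as close as possible.
Taking x = 60 and y = 61 (both in [16, 143]) gives xy = 3660.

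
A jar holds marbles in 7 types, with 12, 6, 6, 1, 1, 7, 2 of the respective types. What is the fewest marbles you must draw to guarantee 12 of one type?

35

In the worst case you take as many as possible of each type without reaching 12: 11 + 6 + 6 + 1 + 1 + 7 + 2 = 34.
The next one must give 12 of some type, so 34 + 1 = 35.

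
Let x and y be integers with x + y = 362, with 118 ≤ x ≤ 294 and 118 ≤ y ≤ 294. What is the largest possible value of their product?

32761

With x + y fixed, xy peaks when the two are closest together.
Taking x = 181 and y = 181 (both in [118, 294]) gives xy = 32761.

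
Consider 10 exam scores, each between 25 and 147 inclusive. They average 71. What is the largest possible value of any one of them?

Maximizing one value means minimizing the remaining 9.
The total is 10 × 71 = 710.
The other 9 contribute at least 9 × 25 = 225, leaving at most 710 − 225 = 485.
But each score is capped at 147, so the maximum is 147.
Achievable: one at 147 and the other 9 totalling 563, which fits since 9 × 25 ≤ 563 ≤ 9 × 147.

147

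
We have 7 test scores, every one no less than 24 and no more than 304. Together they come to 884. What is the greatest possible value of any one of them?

To make one score as large as possible, make the other 6 as small as possible.
The other 6 contribute at least 6 × 24 = 144, leaving at most 884 − 144 = 740.
But each score is capped at 304, so the maximum is 304.
Achievable: one at 304 and the other 6 totalling 580, which fits since 6 × 24 ≤ 580 ≤ 6 × 304.

304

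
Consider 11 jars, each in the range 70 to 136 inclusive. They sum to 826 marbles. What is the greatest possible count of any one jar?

Maximizing one value means minimizing the remaining 10.
The other 10 contribute at least 10 × 70 = 700, leaving at most 826 − 700 = 126.
Since 126 ≤ 136, this is achievable: one at 126 and 10 at 70.

126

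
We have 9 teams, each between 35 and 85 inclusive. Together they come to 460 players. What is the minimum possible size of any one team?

Minimizing one value means maximizing the remaining 8.
The other 8 can take up 8 × 85 = 680 ≥ 460 − 35, so one team can sit at its floor of 35.
Achievable: one at 35 and the other 8 totalling 425, which fits since 8 × 35 ≤ 425 ≤ 8 × 85.

35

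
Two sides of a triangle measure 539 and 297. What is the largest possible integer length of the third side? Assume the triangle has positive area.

835

The third side must be less than 539 + 297 = 836.
The largest integer below 836 is 835.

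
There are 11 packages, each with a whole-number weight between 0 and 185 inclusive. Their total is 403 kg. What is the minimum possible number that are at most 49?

Let j be the number exceeding 49. Then the total is ≥ 50·j + 0·(11 − j) = 0 + 50j.
So 50j ≤ 403 and j ≤ 8; hence at least 11 − 8 = 3 are ≤ 49.
Exactly 3 works: 3 values at 0 and 8 at 50 total 400; raise one of the low values by 3 (still ≤ 49) to hit 403.

3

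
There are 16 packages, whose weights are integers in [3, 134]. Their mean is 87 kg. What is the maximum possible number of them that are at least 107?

12

The total is 16 × 87 = 1392.
Suppose k of them are at least 107. Those contribute at least 107 each and the other 16 − k at least 3 each.
So the total is at least 107k + 3(16 − k) = 48 + 104k. This must be ≤ 1392, giving k ≤ 12.
k = 12 is achieved by 12 values at 107 and 4 at 3, total 1296; add 96 to one value (staying below 107) to reach 1392.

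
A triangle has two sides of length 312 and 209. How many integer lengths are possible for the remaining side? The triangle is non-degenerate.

417

The triangle inequality gives |312 − 209| < c < 312 + 209, i.e. 103 < c < 521.
So c can be any integer from 104 to 520: 417 values.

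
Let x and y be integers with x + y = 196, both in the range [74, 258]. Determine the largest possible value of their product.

For a fixed sum, the product xy is largest when x and y are as close as possible.
Taking x = 98 and y = 98 (both in [74, 258]) gives xy = 9604.

9604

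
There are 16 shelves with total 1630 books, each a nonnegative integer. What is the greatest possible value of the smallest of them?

The average is 1630/16 < 102, so some value is ≤ 101.
Achievable: 2 of them at 101 and 14 at 102 total 1630.

101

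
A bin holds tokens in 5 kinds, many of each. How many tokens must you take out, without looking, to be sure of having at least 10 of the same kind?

46

In the worst case you draw 9 of each of the 5 kinds: 5 × 9 = 45.
One more forces 10 of some kind, so 45 + 1 = 46.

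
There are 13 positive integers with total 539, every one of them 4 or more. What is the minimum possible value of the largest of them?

Some value must be at least ⌈539/13⌉ = 42, since 13 × 41 = 533 < 539.
Achievable: 6 of them at 42 and 7 at 41 total 539.

42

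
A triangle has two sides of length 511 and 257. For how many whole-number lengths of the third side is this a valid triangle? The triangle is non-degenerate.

The triangle inequality gives |511 − 257| < c < 511 + 257, i.e. 254 < c < 768.
So c can be any integer from 255 to 767: 513 values.

513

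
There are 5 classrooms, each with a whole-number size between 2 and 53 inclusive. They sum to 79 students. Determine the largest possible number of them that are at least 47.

1

If k of the values are ≥ 47, the total is ≥ 47k + 2(5 − k).
Setting 47k + 2(5 − k) ≤ 79 gives 45k ≤ 69, so k ≤ 1.
k = 1 is achieved by 1 value at 47 and 4 at 2, total 55; add 24 to one value (staying below 47) to reach 79.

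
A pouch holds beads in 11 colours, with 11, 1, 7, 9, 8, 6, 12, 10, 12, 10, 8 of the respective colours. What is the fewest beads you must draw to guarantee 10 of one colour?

85

In the worst case you take as many as possible of each colour without reaching 10: 9 + 1 + 7 + 9 + 8 + 6 + 9 + 9 + 9 + 9 + 8 = 84.
The next one must give 10 of some colour, so 84 + 1 = 85.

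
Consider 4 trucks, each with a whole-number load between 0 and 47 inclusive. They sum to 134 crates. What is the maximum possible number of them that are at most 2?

1

Each value at 2 or below falls at least 47 − 2 = 45 short of the ceiling 47.
The ceiling total is 4 × 47 = 188, and we need 134, so at most ⌊(188 − 134)/45⌋ = 1 can be that low.
k = 1 is achieved by 1 value at 2 and 3 at 47, total 143; lower one of the 47's by 9 (still > 2) to reach 134.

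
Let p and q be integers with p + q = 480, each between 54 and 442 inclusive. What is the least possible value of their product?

Since p + q is fixed, pushing one of them to its bound minimizes the product.
At the endpoint p = 54, q = 480 − 54 = 426, so pq = 54 × 426 = 23004.

23004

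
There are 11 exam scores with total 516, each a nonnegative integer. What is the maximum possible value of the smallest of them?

The 11 values sum to 516, so their minimum is at most ⌊516/11⌋ = 46.
Achievable: 1 of them at 46 and 10 at 47 total 516.

46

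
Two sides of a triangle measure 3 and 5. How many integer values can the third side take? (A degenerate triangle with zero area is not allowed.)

The triangle inequality gives |3 − 5| < c < 3 + 5, i.e. 2 < c < 8.
So c can be any integer from 3 to 7: 5 values.

5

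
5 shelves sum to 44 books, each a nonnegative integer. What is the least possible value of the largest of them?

9

The 5 values sum to 44, so their maximum is at least ⌈44/5⌉ = 9.
Achievable: 4 of them at 9 and 1 at 8 total 44.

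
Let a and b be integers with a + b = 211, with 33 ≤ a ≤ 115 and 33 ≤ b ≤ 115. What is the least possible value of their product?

11040

For a fixed sum, ab is smallest when a and b are as far apart as possible.
At the endpoint a = 96, b = 211 − 96 = 115, so ab = 96 × 115 = 11040.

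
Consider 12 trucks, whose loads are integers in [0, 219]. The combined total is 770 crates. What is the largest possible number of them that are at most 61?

11

Suppose k of them are at most 61. Those contribute at most 61 each and the rest at most 219 each.
So the total is at most 61k + 219(12 − k) = 2628 − 158k. This must still be ≥ 770, so k ≤ 11.
k = 11 is achieved by 11 values at 61 and 1 at 219, total 890; lower one of the 219's by 120 (still > 61) to reach 770.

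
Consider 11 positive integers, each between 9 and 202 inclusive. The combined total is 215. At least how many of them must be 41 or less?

8

Each value above 41 is at least 42, contributing at least 42 − 9 = 33 above the floor 9.
The sum exceeds the floor total 99 by 116, so at most ⌊116/33⌋ = 3 exceed 41, and at least 8 are ≤ 41.
Exactly 8 works: 8 values at 9 and 3 at 42 total 198; raise one of the low values by 17 (still ≤ 41) to hit 215.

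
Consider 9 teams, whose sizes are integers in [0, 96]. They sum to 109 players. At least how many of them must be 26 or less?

Each value above 26 is at least 27, contributing at least 27 − 0 = 27 above the floor 0.
The sum exceeds the floor total 0 by 109, so at most ⌊109/27⌋ = 4 exceed 26, and at least 5 are ≤ 26.
Exactly 5 works: 5 values at 0 and 4 at 27 total 108; raise one of the low values by 1 (still ≤ 26) to hit 109.

5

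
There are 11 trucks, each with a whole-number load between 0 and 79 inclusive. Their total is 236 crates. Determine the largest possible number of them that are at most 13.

Each value at 13 or below falls at least 79 − 13 = 66 short of the ceiling 79.
The ceiling total is 11 × 79 = 869, and we need 236, so at most ⌊(869 − 236)/66⌋ = 9 can be that low.
k = 9 is achieved by 9 values at 13 and 2 at 79, total 275; lower one of the 79's by 39 (still > 13) to reach 236.

9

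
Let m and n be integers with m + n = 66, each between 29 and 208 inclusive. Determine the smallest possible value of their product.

Since m + n is fixed, pushing one of them to its bound minimizes the product.
At the endpoint m = 29, n = 66 − 29 = 37, so mn = 29 × 37 = 1073.

1073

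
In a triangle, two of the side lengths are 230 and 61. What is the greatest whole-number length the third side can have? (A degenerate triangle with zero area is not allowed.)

The third side must be less than 230 + 61 = 291.
The largest integer below 291 is 290.

290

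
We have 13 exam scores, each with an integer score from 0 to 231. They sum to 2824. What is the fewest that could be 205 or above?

Each value short of 205 is at most 204, costing at least 231 − 204 = 27 against the maximum total of 3003.
We can afford to lose at most 3003 − 2824 = 179, so at most ⌊179/27⌋ = 6 fall short, and at least 7 are ≥ 205.
Exactly 7 works: 7 values at 231 and 6 at 204 total 2841; lower one of the high values by 17 (still ≥ 205) to hit 2824.

7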